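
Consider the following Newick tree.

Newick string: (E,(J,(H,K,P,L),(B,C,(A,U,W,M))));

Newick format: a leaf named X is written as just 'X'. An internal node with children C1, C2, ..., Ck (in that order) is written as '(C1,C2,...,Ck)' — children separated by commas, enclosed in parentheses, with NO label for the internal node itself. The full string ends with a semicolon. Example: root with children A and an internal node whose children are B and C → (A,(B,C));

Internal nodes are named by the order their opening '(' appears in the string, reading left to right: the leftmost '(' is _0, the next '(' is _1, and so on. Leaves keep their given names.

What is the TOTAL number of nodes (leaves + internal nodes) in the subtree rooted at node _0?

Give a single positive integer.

Answer: 17

Derivation:
Newick: (E,(J,(H,K,P,L),(B,C,(A,U,W,M))));
Locate _0: it is the '(' at position 0 (the 1st '(' reading left to right).
Query: subtree rooted at _0
_0: subtree_size = 1 + 16
  E: subtree_size = 1 + 0
  _1: subtree_size = 1 + 14
    J: subtree_size = 1 + 0
    _2: subtree_size = 1 + 4
      H: subtree_size = 1 + 0
      K: subtree_size = 1 + 0
      P: subtree_size = 1 + 0
      L: subtree_size = 1 + 0
    _3: subtree_size = 1 + 7
      B: subtree_size = 1 + 0
      C: subtree_size = 1 + 0
      _4: subtree_size = 1 + 4
        A: subtree_size = 1 + 0
        U: subtree_size = 1 + 0
        W: subtree_size = 1 + 0
        M: subtree_size = 1 + 0
Total subtree size of _0: 17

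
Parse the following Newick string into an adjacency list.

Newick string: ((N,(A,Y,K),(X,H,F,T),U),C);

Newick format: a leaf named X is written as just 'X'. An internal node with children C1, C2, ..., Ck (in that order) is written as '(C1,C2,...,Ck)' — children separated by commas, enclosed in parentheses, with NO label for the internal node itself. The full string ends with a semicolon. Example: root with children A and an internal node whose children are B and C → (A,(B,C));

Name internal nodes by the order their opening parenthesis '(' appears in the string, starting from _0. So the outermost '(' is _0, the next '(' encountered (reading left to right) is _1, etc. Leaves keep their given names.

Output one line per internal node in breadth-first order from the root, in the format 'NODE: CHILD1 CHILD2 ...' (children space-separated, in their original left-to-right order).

Answer: _0: _1 C
_1: N _2 _3 U
_2: A Y K
_3: X H F T

Derivation:
Input: ((N,(A,Y,K),(X,H,F,T),U),C);
Scanning left-to-right, naming '(' by encounter order:
  pos 0: '(' -> open internal node _0 (depth 1)
  pos 1: '(' -> open internal node _1 (depth 2)
  pos 4: '(' -> open internal node _2 (depth 3)
  pos 10: ')' -> close internal node _2 (now at depth 2)
  pos 12: '(' -> open internal node _3 (depth 3)
  pos 20: ')' -> close internal node _3 (now at depth 2)
  pos 23: ')' -> close internal node _1 (now at depth 1)
  pos 26: ')' -> close internal node _0 (now at depth 0)
Total internal nodes: 4
BFS adjacency from root:
  _0: _1 C
  _1: N _2 _3 U
  _2: A Y K
  _3: X H F T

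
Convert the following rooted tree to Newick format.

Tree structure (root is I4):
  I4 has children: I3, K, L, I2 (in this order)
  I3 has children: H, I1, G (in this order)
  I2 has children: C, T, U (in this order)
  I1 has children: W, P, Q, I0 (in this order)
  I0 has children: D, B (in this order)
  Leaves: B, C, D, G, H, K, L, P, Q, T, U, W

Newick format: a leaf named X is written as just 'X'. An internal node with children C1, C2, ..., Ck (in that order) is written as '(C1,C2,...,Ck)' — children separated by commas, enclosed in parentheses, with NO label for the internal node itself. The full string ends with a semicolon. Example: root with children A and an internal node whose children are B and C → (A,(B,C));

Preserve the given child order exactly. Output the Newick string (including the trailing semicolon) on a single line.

internal I4 with children ['I3', 'K', 'L', 'I2']
  internal I3 with children ['H', 'I1', 'G']
    leaf 'H' → 'H'
    internal I1 with children ['W', 'P', 'Q', 'I0']
      leaf 'W' → 'W'
      leaf 'P' → 'P'
      leaf 'Q' → 'Q'
      internal I0 with children ['D', 'B']
        leaf 'D' → 'D'
        leaf 'B' → 'B'
      → '(D,B)'
    → '(W,P,Q,(D,B))'
    leaf 'G' → 'G'
  → '(H,(W,P,Q,(D,B)),G)'
  leaf 'K' → 'K'
  leaf 'L' → 'L'
  internal I2 with children ['C', 'T', 'U']
    leaf 'C' → 'C'
    leaf 'T' → 'T'
    leaf 'U' → 'U'
  → '(C,T,U)'
→ '((H,(W,P,Q,(D,B)),G),K,L,(C,T,U))'
Final: ((H,(W,P,Q,(D,B)),G),K,L,(C,T,U));

Answer: ((H,(W,P,Q,(D,B)),G),K,L,(C,T,U));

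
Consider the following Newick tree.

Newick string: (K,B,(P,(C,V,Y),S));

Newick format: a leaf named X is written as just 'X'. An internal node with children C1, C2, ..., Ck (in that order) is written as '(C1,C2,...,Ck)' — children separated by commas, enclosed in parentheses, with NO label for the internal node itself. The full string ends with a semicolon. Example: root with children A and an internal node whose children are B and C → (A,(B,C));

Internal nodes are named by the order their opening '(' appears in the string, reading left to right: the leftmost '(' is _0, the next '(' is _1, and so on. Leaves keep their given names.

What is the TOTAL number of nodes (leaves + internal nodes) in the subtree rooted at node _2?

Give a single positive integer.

Answer: 4

Derivation:
Newick: (K,B,(P,(C,V,Y),S));
Locate _2: it is the '(' at position 8 (the 3rd '(' reading left to right).
Query: subtree rooted at _2
_2: subtree_size = 1 + 3
  C: subtree_size = 1 + 0
  V: subtree_size = 1 + 0
  Y: subtree_size = 1 + 0
Total subtree size of _2: 4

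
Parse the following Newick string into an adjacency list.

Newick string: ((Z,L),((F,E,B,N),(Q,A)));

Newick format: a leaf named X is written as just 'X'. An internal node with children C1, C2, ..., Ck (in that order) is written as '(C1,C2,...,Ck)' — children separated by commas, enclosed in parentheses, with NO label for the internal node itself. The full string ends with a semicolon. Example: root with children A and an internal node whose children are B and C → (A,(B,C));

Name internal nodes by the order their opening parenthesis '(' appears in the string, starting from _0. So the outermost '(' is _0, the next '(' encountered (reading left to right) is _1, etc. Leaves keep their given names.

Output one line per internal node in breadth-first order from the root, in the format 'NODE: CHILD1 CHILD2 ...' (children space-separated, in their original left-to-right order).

Answer: _0: _1 _2
_1: Z L
_2: _3 _4
_3: F E B N
_4: Q A

Derivation:
Input: ((Z,L),((F,E,B,N),(Q,A)));
Scanning left-to-right, naming '(' by encounter order:
  pos 0: '(' -> open internal node _0 (depth 1)
  pos 1: '(' -> open internal node _1 (depth 2)
  pos 5: ')' -> close internal node _1 (now at depth 1)
  pos 7: '(' -> open internal node _2 (depth 2)
  pos 8: '(' -> open internal node _3 (depth 3)
  pos 16: ')' -> close internal node _3 (now at depth 2)
  pos 18: '(' -> open internal node _4 (depth 3)
  pos 22: ')' -> close internal node _4 (now at depth 2)
  pos 23: ')' -> close internal node _2 (now at depth 1)
  pos 24: ')' -> close internal node _0 (now at depth 0)
Total internal nodes: 5
BFS adjacency from root:
  _0: _1 _2
  _1: Z L
  _2: _3 _4
  _3: F E B N
  _4: Q A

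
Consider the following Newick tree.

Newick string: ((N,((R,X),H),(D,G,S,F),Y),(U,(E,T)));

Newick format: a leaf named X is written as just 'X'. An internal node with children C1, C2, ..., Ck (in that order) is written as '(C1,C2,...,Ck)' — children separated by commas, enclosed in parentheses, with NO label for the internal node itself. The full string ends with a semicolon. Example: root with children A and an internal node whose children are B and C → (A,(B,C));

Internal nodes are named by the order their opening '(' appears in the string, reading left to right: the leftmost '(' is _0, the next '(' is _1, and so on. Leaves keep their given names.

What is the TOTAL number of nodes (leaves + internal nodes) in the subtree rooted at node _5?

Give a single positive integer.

Answer: 5

Derivation:
Newick: ((N,((R,X),H),(D,G,S,F),Y),(U,(E,T)));
Locate _5: it is the '(' at position 27 (the 6th '(' reading left to right).
Query: subtree rooted at _5
_5: subtree_size = 1 + 4
  U: subtree_size = 1 + 0
  _6: subtree_size = 1 + 2
    E: subtree_size = 1 + 0
    T: subtree_size = 1 + 0
Total subtree size of _5: 5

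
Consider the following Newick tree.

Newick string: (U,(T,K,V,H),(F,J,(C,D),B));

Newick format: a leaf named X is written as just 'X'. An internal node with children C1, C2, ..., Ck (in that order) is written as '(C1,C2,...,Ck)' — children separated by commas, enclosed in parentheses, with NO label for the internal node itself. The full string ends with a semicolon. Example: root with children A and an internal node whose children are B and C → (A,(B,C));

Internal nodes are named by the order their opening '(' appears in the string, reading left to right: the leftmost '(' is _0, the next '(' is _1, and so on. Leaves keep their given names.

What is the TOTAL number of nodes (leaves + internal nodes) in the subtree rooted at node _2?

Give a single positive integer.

Answer: 7

Derivation:
Newick: (U,(T,K,V,H),(F,J,(C,D),B));
Locate _2: it is the '(' at position 13 (the 3rd '(' reading left to right).
Query: subtree rooted at _2
_2: subtree_size = 1 + 6
  F: subtree_size = 1 + 0
  J: subtree_size = 1 + 0
  _3: subtree_size = 1 + 2
    C: subtree_size = 1 + 0
    D: subtree_size = 1 + 0
  B: subtree_size = 1 + 0
Total subtree size of _2: 7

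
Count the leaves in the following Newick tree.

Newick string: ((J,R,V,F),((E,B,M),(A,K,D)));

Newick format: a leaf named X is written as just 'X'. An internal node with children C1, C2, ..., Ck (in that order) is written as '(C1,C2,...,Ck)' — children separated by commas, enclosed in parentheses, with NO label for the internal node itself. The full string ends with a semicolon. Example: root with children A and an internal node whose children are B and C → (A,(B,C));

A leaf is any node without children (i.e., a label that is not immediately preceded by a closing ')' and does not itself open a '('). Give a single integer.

Answer: 10

Derivation:
Newick: ((J,R,V,F),((E,B,M),(A,K,D)));
Scan left-to-right; a leaf is any maximal label run not followed by '(':
  pos 2: leaf 'J' → count = 1
  pos 4: leaf 'R' → count = 2
  pos 6: leaf 'V' → count = 3
  pos 8: leaf 'F' → count = 4
  pos 13: leaf 'E' → count = 5
  pos 15: leaf 'B' → count = 6
  pos 17: leaf 'M' → count = 7
  pos 21: leaf 'A' → count = 8
  pos 23: leaf 'K' → count = 9
  pos 25: leaf 'D' → count = 10
Total leaves: 10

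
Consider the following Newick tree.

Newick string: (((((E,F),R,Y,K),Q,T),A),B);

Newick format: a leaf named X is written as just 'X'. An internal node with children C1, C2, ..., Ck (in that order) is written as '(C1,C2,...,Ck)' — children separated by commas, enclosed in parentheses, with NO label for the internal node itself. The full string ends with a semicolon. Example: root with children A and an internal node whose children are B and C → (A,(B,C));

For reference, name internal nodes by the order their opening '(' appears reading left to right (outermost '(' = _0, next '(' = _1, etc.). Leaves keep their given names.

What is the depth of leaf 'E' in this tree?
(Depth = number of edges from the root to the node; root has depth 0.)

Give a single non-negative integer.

Newick: (((((E,F),R,Y,K),Q,T),A),B);
Naming internals by '(' encounter order: outermost '(' = _0, next = _1, ...
Query node: E
Path from root: _0 -> _1 -> _2 -> _3 -> _4 -> E
Depth of E: 5 (number of edges from root)

Answer: 5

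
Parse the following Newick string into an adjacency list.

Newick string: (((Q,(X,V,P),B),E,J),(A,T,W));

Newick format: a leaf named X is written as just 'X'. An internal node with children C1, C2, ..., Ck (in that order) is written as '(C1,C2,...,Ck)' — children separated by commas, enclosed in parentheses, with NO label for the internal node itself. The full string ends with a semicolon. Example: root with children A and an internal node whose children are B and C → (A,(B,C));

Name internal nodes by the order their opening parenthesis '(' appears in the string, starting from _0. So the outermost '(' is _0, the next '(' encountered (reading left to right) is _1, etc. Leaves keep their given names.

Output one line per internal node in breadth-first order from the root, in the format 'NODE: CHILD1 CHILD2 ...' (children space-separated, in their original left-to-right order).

Input: (((Q,(X,V,P),B),E,J),(A,T,W));
Scanning left-to-right, naming '(' by encounter order:
  pos 0: '(' -> open internal node _0 (depth 1)
  pos 1: '(' -> open internal node _1 (depth 2)
  pos 2: '(' -> open internal node _2 (depth 3)
  pos 5: '(' -> open internal node _3 (depth 4)
  pos 11: ')' -> close internal node _3 (now at depth 3)
  pos 14: ')' -> close internal node _2 (now at depth 2)
  pos 19: ')' -> close internal node _1 (now at depth 1)
  pos 21: '(' -> open internal node _4 (depth 2)
  pos 27: ')' -> close internal node _4 (now at depth 1)
  pos 28: ')' -> close internal node _0 (now at depth 0)
Total internal nodes: 5
BFS adjacency from root:
  _0: _1 _4
  _1: _2 E J
  _4: A T W
  _2: Q _3 B
  _3: X V P

Answer: _0: _1 _4
_1: _2 E J
_4: A T W
_2: Q _3 B
_3: X V P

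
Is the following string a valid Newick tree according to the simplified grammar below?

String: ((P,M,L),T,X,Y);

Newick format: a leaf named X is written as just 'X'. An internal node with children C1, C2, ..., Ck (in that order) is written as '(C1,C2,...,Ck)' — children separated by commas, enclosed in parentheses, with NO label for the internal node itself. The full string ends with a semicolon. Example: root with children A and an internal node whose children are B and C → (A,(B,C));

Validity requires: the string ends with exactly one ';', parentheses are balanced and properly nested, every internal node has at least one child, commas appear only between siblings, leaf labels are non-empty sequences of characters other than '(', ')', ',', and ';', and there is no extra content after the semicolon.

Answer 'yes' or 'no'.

Input: ((P,M,L),T,X,Y);
Paren balance: 2 '(' vs 2 ')' OK
Ends with single ';': True
Full parse: OK
Valid: True

Answer: yes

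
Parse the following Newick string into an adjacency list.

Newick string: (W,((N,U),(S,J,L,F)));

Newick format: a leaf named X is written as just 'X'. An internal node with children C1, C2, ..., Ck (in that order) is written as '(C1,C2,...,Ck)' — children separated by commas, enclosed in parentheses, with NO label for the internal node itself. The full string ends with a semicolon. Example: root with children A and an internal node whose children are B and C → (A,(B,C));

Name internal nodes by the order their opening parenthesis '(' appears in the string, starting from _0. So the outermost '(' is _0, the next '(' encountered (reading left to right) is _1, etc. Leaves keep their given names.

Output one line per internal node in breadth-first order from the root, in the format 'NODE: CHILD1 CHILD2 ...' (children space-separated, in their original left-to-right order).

Answer: _0: W _1
_1: _2 _3
_2: N U
_3: S J L F

Derivation:
Input: (W,((N,U),(S,J,L,F)));
Scanning left-to-right, naming '(' by encounter order:
  pos 0: '(' -> open internal node _0 (depth 1)
  pos 3: '(' -> open internal node _1 (depth 2)
  pos 4: '(' -> open internal node _2 (depth 3)
  pos 8: ')' -> close internal node _2 (now at depth 2)
  pos 10: '(' -> open internal node _3 (depth 3)
  pos 18: ')' -> close internal node _3 (now at depth 2)
  pos 19: ')' -> close internal node _1 (now at depth 1)
  pos 20: ')' -> close internal node _0 (now at depth 0)
Total internal nodes: 4
BFS adjacency from root:
  _0: W _1
  _1: _2 _3
  _2: N U
  _3: S J L F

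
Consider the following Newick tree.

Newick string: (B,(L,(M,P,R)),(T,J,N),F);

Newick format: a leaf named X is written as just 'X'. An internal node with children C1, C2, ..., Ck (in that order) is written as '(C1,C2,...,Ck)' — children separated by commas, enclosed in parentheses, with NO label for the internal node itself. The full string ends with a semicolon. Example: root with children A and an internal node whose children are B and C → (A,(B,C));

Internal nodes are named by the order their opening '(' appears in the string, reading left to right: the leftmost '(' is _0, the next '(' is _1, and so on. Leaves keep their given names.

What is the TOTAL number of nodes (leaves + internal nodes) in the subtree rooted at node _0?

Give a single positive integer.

Newick: (B,(L,(M,P,R)),(T,J,N),F);
Locate _0: it is the '(' at position 0 (the 1st '(' reading left to right).
Query: subtree rooted at _0
_0: subtree_size = 1 + 12
  B: subtree_size = 1 + 0
  _1: subtree_size = 1 + 5
    L: subtree_size = 1 + 0
    _2: subtree_size = 1 + 3
      M: subtree_size = 1 + 0
      P: subtree_size = 1 + 0
      R: subtree_size = 1 + 0
  _3: subtree_size = 1 + 3
    T: subtree_size = 1 + 0
    J: subtree_size = 1 + 0
    N: subtree_size = 1 + 0
  F: subtree_size = 1 + 0
Total subtree size of _0: 13

Answer: 13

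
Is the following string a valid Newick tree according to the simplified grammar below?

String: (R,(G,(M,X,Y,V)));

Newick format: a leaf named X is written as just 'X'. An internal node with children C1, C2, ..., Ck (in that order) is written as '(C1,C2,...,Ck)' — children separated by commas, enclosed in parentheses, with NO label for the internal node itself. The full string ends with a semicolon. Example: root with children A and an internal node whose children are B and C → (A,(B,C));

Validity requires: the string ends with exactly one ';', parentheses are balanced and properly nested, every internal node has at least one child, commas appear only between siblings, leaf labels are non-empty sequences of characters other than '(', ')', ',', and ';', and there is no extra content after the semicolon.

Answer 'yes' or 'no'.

Input: (R,(G,(M,X,Y,V)));
Paren balance: 3 '(' vs 3 ')' OK
Ends with single ';': True
Full parse: OK
Valid: True

Answer: yes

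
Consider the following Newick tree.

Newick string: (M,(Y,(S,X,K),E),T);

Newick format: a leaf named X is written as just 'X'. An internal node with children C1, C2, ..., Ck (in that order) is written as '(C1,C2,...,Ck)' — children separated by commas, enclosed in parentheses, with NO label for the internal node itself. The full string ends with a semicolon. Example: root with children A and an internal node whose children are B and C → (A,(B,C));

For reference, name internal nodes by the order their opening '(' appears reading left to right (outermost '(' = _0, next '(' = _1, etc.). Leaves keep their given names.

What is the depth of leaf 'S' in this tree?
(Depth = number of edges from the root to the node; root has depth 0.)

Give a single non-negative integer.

Newick: (M,(Y,(S,X,K),E),T);
Naming internals by '(' encounter order: outermost '(' = _0, next = _1, ...
Query node: S
Path from root: _0 -> _1 -> _2 -> S
Depth of S: 3 (number of edges from root)

Answer: 3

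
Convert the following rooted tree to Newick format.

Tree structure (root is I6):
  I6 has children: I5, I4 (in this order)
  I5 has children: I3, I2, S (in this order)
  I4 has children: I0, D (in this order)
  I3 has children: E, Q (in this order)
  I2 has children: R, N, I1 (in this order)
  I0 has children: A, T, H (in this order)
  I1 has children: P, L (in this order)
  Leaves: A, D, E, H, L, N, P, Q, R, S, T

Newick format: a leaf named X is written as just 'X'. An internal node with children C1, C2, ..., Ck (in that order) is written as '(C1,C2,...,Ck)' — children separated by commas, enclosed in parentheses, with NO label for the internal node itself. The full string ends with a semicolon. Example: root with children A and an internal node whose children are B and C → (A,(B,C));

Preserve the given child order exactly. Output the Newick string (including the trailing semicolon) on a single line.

Answer: (((E,Q),(R,N,(P,L)),S),((A,T,H),D));

Derivation:
internal I6 with children ['I5', 'I4']
  internal I5 with children ['I3', 'I2', 'S']
    internal I3 with children ['E', 'Q']
      leaf 'E' → 'E'
      leaf 'Q' → 'Q'
    → '(E,Q)'
    internal I2 with children ['R', 'N', 'I1']
      leaf 'R' → 'R'
      leaf 'N' → 'N'
      internal I1 with children ['P', 'L']
        leaf 'P' → 'P'
        leaf 'L' → 'L'
      → '(P,L)'
    → '(R,N,(P,L))'
    leaf 'S' → 'S'
  → '((E,Q),(R,N,(P,L)),S)'
  internal I4 with children ['I0', 'D']
    internal I0 with children ['A', 'T', 'H']
      leaf 'A' → 'A'
      leaf 'T' → 'T'
      leaf 'H' → 'H'
    → '(A,T,H)'
    leaf 'D' → 'D'
  → '((A,T,H),D)'
→ '(((E,Q),(R,N,(P,L)),S),((A,T,H),D))'
Final: (((E,Q),(R,N,(P,L)),S),((A,T,H),D));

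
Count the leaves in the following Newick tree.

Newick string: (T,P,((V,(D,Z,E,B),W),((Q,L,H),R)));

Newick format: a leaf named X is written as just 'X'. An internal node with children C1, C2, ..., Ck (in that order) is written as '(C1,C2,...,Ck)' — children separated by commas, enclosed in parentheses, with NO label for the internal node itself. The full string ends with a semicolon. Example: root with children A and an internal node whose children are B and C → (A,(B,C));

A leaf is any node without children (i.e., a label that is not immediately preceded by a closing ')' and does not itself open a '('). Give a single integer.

Newick: (T,P,((V,(D,Z,E,B),W),((Q,L,H),R)));
Scan left-to-right; a leaf is any maximal label run not followed by '(':
  pos 1: leaf 'T' → count = 1
  pos 3: leaf 'P' → count = 2
  pos 7: leaf 'V' → count = 3
  pos 10: leaf 'D' → count = 4
  pos 12: leaf 'Z' → count = 5
  pos 14: leaf 'E' → count = 6
  pos 16: leaf 'B' → count = 7
  pos 19: leaf 'W' → count = 8
  pos 24: leaf 'Q' → count = 9
  pos 26: leaf 'L' → count = 10
  pos 28: leaf 'H' → count = 11
  pos 31: leaf 'R' → count = 12
Total leaves: 12

Answer: 12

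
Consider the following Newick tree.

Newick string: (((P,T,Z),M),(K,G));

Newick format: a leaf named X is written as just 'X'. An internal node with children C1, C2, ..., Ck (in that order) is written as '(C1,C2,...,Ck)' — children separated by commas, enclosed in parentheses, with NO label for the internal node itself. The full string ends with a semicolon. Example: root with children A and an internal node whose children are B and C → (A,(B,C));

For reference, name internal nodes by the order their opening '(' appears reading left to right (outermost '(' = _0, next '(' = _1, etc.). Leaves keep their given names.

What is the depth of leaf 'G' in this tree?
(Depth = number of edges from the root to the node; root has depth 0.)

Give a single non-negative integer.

Newick: (((P,T,Z),M),(K,G));
Naming internals by '(' encounter order: outermost '(' = _0, next = _1, ...
Query node: G
Path from root: _0 -> _3 -> G
Depth of G: 2 (number of edges from root)

Answer: 2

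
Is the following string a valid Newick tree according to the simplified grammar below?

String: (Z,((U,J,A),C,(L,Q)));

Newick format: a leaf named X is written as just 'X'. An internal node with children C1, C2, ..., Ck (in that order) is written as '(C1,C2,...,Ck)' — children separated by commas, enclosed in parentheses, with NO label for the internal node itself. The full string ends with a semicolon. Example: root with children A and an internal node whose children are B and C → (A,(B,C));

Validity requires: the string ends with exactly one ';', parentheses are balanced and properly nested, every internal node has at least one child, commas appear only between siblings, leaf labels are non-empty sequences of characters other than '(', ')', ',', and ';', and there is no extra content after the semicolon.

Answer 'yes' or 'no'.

Input: (Z,((U,J,A),C,(L,Q)));
Paren balance: 4 '(' vs 4 ')' OK
Ends with single ';': True
Full parse: OK
Valid: True

Answer: yes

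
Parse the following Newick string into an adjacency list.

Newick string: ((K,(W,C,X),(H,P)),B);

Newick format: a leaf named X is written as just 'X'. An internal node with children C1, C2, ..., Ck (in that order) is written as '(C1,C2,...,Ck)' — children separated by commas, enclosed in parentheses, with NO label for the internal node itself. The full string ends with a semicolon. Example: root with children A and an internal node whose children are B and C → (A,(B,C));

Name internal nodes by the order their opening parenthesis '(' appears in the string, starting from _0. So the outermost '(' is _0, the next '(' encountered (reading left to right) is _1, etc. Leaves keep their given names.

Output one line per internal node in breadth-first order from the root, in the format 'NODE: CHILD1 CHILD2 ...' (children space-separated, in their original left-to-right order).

Answer: _0: _1 B
_1: K _2 _3
_2: W C X
_3: H P

Derivation:
Input: ((K,(W,C,X),(H,P)),B);
Scanning left-to-right, naming '(' by encounter order:
  pos 0: '(' -> open internal node _0 (depth 1)
  pos 1: '(' -> open internal node _1 (depth 2)
  pos 4: '(' -> open internal node _2 (depth 3)
  pos 10: ')' -> close internal node _2 (now at depth 2)
  pos 12: '(' -> open internal node _3 (depth 3)
  pos 16: ')' -> close internal node _3 (now at depth 2)
  pos 17: ')' -> close internal node _1 (now at depth 1)
  pos 20: ')' -> close internal node _0 (now at depth 0)
Total internal nodes: 4
BFS adjacency from root:
  _0: _1 B
  _1: K _2 _3
  _2: W C X
  _3: H P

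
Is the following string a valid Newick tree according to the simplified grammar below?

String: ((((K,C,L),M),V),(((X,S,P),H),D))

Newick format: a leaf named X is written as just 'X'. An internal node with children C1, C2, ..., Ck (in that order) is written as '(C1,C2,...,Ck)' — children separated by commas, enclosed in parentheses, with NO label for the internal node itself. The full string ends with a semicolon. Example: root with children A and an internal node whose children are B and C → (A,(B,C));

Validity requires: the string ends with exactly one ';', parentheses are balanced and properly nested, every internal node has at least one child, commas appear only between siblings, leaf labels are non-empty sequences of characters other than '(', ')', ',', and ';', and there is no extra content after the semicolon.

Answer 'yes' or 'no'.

Answer: no

Derivation:
Input: ((((K,C,L),M),V),(((X,S,P),H),D))
Paren balance: 7 '(' vs 7 ')' OK
Ends with single ';': False
Full parse: FAILS (must end with ;)
Valid: False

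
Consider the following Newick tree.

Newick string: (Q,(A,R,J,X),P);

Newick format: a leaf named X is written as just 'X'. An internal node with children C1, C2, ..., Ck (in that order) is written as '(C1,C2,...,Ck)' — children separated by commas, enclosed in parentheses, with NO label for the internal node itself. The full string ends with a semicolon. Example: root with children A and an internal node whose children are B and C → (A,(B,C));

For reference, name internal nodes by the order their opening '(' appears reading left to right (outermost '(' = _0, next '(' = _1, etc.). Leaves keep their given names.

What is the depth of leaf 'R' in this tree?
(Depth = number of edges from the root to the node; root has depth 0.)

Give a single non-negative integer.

Newick: (Q,(A,R,J,X),P);
Naming internals by '(' encounter order: outermost '(' = _0, next = _1, ...
Query node: R
Path from root: _0 -> _1 -> R
Depth of R: 2 (number of edges from root)

Answer: 2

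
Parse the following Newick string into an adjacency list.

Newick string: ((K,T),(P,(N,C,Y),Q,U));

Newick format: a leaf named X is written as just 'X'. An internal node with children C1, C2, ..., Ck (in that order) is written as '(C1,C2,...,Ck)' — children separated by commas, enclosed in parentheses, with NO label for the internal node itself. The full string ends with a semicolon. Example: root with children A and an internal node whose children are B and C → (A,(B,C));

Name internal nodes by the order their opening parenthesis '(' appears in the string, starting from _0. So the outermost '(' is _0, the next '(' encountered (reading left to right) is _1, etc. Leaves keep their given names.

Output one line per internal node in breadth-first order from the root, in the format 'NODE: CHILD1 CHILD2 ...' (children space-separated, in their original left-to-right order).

Answer: _0: _1 _2
_1: K T
_2: P _3 Q U
_3: N C Y

Derivation:
Input: ((K,T),(P,(N,C,Y),Q,U));
Scanning left-to-right, naming '(' by encounter order:
  pos 0: '(' -> open internal node _0 (depth 1)
  pos 1: '(' -> open internal node _1 (depth 2)
  pos 5: ')' -> close internal node _1 (now at depth 1)
  pos 7: '(' -> open internal node _2 (depth 2)
  pos 10: '(' -> open internal node _3 (depth 3)
  pos 16: ')' -> close internal node _3 (now at depth 2)
  pos 21: ')' -> close internal node _2 (now at depth 1)
  pos 22: ')' -> close internal node _0 (now at depth 0)
Total internal nodes: 4
BFS adjacency from root:
  _0: _1 _2
  _1: K T
  _2: P _3 Q U
  _3: N C Y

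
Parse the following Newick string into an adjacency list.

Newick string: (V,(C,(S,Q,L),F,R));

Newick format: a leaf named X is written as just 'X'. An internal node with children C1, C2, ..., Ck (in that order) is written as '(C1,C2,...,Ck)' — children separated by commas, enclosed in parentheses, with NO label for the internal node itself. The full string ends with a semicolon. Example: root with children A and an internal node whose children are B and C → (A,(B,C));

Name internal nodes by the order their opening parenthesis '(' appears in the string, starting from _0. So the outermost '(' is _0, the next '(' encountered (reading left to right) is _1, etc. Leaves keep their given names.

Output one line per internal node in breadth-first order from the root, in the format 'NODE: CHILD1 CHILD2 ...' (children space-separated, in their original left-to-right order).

Answer: _0: V _1
_1: C _2 F R
_2: S Q L

Derivation:
Input: (V,(C,(S,Q,L),F,R));
Scanning left-to-right, naming '(' by encounter order:
  pos 0: '(' -> open internal node _0 (depth 1)
  pos 3: '(' -> open internal node _1 (depth 2)
  pos 6: '(' -> open internal node _2 (depth 3)
  pos 12: ')' -> close internal node _2 (now at depth 2)
  pos 17: ')' -> close internal node _1 (now at depth 1)
  pos 18: ')' -> close internal node _0 (now at depth 0)
Total internal nodes: 3
BFS adjacency from root:
  _0: V _1
  _1: C _2 F R
  _2: S Q L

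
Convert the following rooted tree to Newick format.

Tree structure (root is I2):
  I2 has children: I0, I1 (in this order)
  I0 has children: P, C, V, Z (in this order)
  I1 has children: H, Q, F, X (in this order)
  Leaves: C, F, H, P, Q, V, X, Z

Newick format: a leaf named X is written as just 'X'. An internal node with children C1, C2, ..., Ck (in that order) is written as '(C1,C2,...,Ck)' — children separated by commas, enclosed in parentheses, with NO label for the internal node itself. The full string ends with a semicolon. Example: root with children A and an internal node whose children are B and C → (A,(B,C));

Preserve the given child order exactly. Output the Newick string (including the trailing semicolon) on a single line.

Answer: ((P,C,V,Z),(H,Q,F,X));

Derivation:
internal I2 with children ['I0', 'I1']
  internal I0 with children ['P', 'C', 'V', 'Z']
    leaf 'P' → 'P'
    leaf 'C' → 'C'
    leaf 'V' → 'V'
    leaf 'Z' → 'Z'
  → '(P,C,V,Z)'
  internal I1 with children ['H', 'Q', 'F', 'X']
    leaf 'H' → 'H'
    leaf 'Q' → 'Q'
    leaf 'F' → 'F'
    leaf 'X' → 'X'
  → '(H,Q,F,X)'
→ '((P,C,V,Z),(H,Q,F,X))'
Final: ((P,C,V,Z),(H,Q,F,X));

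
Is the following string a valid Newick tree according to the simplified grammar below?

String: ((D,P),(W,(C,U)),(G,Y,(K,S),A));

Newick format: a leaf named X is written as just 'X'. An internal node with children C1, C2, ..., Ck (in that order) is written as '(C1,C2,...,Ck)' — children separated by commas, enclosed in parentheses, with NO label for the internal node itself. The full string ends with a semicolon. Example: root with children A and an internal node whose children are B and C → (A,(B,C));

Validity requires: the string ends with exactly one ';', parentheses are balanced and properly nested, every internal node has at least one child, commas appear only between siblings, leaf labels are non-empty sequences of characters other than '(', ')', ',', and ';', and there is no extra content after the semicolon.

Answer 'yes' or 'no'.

Input: ((D,P),(W,(C,U)),(G,Y,(K,S),A));
Paren balance: 6 '(' vs 6 ')' OK
Ends with single ';': True
Full parse: OK
Valid: True

Answer: yes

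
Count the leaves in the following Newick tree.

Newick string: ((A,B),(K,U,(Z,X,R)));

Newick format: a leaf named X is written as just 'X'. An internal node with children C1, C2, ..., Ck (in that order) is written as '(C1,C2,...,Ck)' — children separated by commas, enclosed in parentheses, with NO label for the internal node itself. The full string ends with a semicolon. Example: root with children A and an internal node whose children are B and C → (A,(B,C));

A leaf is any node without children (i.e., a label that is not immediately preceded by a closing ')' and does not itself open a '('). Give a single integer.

Answer: 7

Derivation:
Newick: ((A,B),(K,U,(Z,X,R)));
Scan left-to-right; a leaf is any maximal label run not followed by '(':
  pos 2: leaf 'A' → count = 1
  pos 4: leaf 'B' → count = 2
  pos 8: leaf 'K' → count = 3
  pos 10: leaf 'U' → count = 4
  pos 13: leaf 'Z' → count = 5
  pos 15: leaf 'X' → count = 6
  pos 17: leaf 'R' → count = 7
Total leaves: 7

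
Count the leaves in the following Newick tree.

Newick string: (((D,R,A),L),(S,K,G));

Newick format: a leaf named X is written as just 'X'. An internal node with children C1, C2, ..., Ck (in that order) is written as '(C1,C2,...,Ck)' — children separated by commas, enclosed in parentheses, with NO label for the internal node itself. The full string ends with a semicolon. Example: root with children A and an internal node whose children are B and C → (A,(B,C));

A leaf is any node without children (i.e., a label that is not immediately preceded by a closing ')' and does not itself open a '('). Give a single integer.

Answer: 7

Derivation:
Newick: (((D,R,A),L),(S,K,G));
Scan left-to-right; a leaf is any maximal label run not followed by '(':
  pos 3: leaf 'D' → count = 1
  pos 5: leaf 'R' → count = 2
  pos 7: leaf 'A' → count = 3
  pos 10: leaf 'L' → count = 4
  pos 14: leaf 'S' → count = 5
  pos 16: leaf 'K' → count = 6
  pos 18: leaf 'G' → count = 7
Total leaves: 7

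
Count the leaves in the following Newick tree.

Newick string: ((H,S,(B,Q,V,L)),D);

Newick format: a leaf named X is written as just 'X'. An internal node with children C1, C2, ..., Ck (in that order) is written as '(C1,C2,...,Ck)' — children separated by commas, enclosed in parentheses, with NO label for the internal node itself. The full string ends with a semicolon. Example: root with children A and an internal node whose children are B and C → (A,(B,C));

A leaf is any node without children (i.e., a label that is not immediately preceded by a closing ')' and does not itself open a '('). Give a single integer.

Answer: 7

Derivation:
Newick: ((H,S,(B,Q,V,L)),D);
Scan left-to-right; a leaf is any maximal label run not followed by '(':
  pos 2: leaf 'H' → count = 1
  pos 4: leaf 'S' → count = 2
  pos 7: leaf 'B' → count = 3
  pos 9: leaf 'Q' → count = 4
  pos 11: leaf 'V' → count = 5
  pos 13: leaf 'L' → count = 6
  pos 17: leaf 'D' → count = 7
Total leaves: 7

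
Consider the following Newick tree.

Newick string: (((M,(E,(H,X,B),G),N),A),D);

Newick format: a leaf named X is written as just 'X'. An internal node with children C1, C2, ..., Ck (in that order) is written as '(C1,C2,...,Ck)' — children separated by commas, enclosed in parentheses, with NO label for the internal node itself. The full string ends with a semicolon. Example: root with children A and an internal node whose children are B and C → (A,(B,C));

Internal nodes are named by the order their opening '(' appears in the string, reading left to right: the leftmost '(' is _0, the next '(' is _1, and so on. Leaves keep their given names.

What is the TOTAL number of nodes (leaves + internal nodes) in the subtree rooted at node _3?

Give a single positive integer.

Answer: 7

Derivation:
Newick: (((M,(E,(H,X,B),G),N),A),D);
Locate _3: it is the '(' at position 5 (the 4th '(' reading left to right).
Query: subtree rooted at _3
_3: subtree_size = 1 + 6
  E: subtree_size = 1 + 0
  _4: subtree_size = 1 + 3
    H: subtree_size = 1 + 0
    X: subtree_size = 1 + 0
    B: subtree_size = 1 + 0
  G: subtree_size = 1 + 0
Total subtree size of _3: 7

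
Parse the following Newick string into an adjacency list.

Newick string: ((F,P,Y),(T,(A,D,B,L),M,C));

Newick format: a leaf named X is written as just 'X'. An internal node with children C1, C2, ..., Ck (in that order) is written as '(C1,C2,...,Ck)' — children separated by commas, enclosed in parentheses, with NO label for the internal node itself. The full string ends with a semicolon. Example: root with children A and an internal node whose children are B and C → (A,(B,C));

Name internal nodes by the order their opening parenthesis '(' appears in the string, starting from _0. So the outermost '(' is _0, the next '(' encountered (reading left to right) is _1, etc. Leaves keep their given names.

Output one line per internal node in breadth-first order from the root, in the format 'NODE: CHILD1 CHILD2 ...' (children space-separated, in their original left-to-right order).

Input: ((F,P,Y),(T,(A,D,B,L),M,C));
Scanning left-to-right, naming '(' by encounter order:
  pos 0: '(' -> open internal node _0 (depth 1)
  pos 1: '(' -> open internal node _1 (depth 2)
  pos 7: ')' -> close internal node _1 (now at depth 1)
  pos 9: '(' -> open internal node _2 (depth 2)
  pos 12: '(' -> open internal node _3 (depth 3)
  pos 20: ')' -> close internal node _3 (now at depth 2)
  pos 25: ')' -> close internal node _2 (now at depth 1)
  pos 26: ')' -> close internal node _0 (now at depth 0)
Total internal nodes: 4
BFS adjacency from root:
  _0: _1 _2
  _1: F P Y
  _2: T _3 M C
  _3: A D B L

Answer: _0: _1 _2
_1: F P Y
_2: T _3 M C
_3: A D B L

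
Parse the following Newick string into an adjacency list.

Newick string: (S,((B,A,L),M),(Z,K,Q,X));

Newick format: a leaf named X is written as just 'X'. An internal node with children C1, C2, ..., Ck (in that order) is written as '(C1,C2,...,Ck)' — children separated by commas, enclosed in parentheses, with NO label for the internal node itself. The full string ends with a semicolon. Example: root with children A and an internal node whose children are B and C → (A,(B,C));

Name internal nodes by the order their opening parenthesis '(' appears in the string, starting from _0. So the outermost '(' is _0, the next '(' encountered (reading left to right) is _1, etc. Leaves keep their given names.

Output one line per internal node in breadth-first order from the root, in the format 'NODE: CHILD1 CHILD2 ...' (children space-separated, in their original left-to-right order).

Answer: _0: S _1 _3
_1: _2 M
_3: Z K Q X
_2: B A L

Derivation:
Input: (S,((B,A,L),M),(Z,K,Q,X));
Scanning left-to-right, naming '(' by encounter order:
  pos 0: '(' -> open internal node _0 (depth 1)
  pos 3: '(' -> open internal node _1 (depth 2)
  pos 4: '(' -> open internal node _2 (depth 3)
  pos 10: ')' -> close internal node _2 (now at depth 2)
  pos 13: ')' -> close internal node _1 (now at depth 1)
  pos 15: '(' -> open internal node _3 (depth 2)
  pos 23: ')' -> close internal node _3 (now at depth 1)
  pos 24: ')' -> close internal node _0 (now at depth 0)
Total internal nodes: 4
BFS adjacency from root:
  _0: S _1 _3
  _1: _2 M
  _3: Z K Q X
  _2: B A L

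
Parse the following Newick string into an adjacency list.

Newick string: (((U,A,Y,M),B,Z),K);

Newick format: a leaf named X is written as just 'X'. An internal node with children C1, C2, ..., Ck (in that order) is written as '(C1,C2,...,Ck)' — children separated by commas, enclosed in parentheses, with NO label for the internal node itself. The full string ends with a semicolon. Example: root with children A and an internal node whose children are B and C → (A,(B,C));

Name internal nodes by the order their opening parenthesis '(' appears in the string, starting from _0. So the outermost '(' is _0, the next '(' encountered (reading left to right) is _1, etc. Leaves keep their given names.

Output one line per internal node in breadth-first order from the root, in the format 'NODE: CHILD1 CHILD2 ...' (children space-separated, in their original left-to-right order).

Input: (((U,A,Y,M),B,Z),K);
Scanning left-to-right, naming '(' by encounter order:
  pos 0: '(' -> open internal node _0 (depth 1)
  pos 1: '(' -> open internal node _1 (depth 2)
  pos 2: '(' -> open internal node _2 (depth 3)
  pos 10: ')' -> close internal node _2 (now at depth 2)
  pos 15: ')' -> close internal node _1 (now at depth 1)
  pos 18: ')' -> close internal node _0 (now at depth 0)
Total internal nodes: 3
BFS adjacency from root:
  _0: _1 K
  _1: _2 B Z
  _2: U A Y M

Answer: _0: _1 K
_1: _2 B Z
_2: U A Y M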